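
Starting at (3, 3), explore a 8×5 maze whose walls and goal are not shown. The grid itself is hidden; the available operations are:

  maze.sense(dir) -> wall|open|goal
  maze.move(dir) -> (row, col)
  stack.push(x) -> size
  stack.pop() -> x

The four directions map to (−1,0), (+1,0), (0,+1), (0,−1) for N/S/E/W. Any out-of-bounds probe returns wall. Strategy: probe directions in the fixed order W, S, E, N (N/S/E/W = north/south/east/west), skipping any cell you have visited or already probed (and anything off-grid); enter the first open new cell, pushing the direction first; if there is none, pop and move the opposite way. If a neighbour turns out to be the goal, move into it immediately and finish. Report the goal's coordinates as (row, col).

I invoke sense with dir=west, → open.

Calling push with x=west, and see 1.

Next I call move with dir=west, yielding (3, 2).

Now I run sense with dir=west, : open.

I invoke push with x=west, and observe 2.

I call move with dir=west, : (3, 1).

I invoke sense with dir=west, and get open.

I call push with x=west, and observe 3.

Then move with dir=west, and get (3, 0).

Calling sense with dir=south, and get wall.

I call sense with dir=north, — result: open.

Next I call push with x=north, : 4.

I use move with dir=north, : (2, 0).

Now I run sense with dir=east, and see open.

I use push with x=east, and see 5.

I try move with dir=east, — result: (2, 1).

I try sense with dir=east, and observe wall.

Using sense with dir=north, : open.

I run push with x=north, and see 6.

Now I run move with dir=north, : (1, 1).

I call sense with dir=west, which returns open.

Then push with x=west, yielding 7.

I run move with dir=west, yielding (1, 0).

Then sense with dir=north, → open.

Invoking push with x=north, → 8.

Then move with dir=north, and see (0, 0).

I use sense with dir=east, : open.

Now I run push with x=east, which returns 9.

Calling move with dir=east, — result: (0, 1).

Calling sense with dir=east, yielding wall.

Using pop, giving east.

I try move with dir=west, and see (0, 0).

Then pop, — result: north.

I run move with dir=south, — result: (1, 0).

Calling pop(), : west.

Then move with dir=east, : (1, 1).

Next I call sense with dir=east, — result: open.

Now I run push with x=east, → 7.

Then move with dir=east, and get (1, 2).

I use sense with dir=east, : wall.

Then pop, and see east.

I invoke move with dir=west, and see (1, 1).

Next I call pop(), — result: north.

Next I call move with dir=south, which returns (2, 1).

Then pop(), → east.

I try move with dir=west, giving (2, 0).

I try pop, yielding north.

I run move with dir=south, and see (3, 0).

Using pop(), and observe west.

Invoking move with dir=east, and observe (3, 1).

Calling sense with dir=south, and get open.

I run push with x=south, → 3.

I invoke move with dir=south, and get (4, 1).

I use sense with dir=south, and see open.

Then push with x=south, giving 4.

I call move with dir=south, which returns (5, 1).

I run sense with dir=west, giving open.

Calling push with x=west, which returns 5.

I run move with dir=west, yielding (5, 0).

Next I call sense with dir=south, and see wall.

I run pop(), yielding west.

I call move with dir=east, and see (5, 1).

Invoking sense with dir=south, giving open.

I invoke push with x=south, giving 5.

I try move with dir=south, and see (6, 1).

Next I call sense with dir=south, : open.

Then push with x=south, : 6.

I try move with dir=south, and observe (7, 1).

Invoking sense with dir=west, and get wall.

Invoking sense with dir=east, — result: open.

Calling push with x=east, — result: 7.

Next I call move with dir=east, which returns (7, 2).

Using sense with dir=east, → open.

Invoking push with x=east, → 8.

I invoke move with dir=east, — result: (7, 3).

I run sense with dir=east, which returns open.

Then push with x=east, : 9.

I call move with dir=east, : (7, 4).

Using sense with dir=north, giving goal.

I run move with dir=north, : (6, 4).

Answer: (6, 4)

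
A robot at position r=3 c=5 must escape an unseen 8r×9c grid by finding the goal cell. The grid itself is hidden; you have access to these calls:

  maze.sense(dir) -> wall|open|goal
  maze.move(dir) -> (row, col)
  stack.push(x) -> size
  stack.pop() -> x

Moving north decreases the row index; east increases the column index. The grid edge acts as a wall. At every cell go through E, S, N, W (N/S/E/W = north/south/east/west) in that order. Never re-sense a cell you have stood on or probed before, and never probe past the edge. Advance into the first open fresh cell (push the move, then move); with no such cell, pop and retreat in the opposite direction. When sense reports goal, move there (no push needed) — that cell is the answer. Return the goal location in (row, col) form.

→ maze.sense(dir=east)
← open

→ stack.push(x=east)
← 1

→ maze.move(dir=east)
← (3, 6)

→ maze.sense(dir=east)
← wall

→ maze.sense(dir=south)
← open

→ stack.push(x=south)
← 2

→ maze.move(dir=south)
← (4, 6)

→ maze.sense(dir=east)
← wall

→ maze.sense(dir=south)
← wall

→ maze.sense(dir=west)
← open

→ stack.push(x=west)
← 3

→ maze.move(dir=west)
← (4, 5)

→ maze.sense(dir=south)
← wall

→ maze.sense(dir=west)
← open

→ stack.push(x=west)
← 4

→ maze.move(dir=west)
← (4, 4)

→ maze.sense(dir=south)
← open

→ stack.push(x=south)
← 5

→ maze.move(dir=south)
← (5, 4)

→ maze.sense(dir=south)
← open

→ stack.push(x=south)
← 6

→ maze.move(dir=south)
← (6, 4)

→ maze.sense(dir=east)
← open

→ stack.push(x=east)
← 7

→ maze.move(dir=east)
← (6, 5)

→ maze.sense(dir=east)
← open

→ stack.push(x=east)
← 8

→ maze.move(dir=east)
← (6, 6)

→ maze.sense(dir=east)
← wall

→ maze.sense(dir=south)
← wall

→ stack.pop()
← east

→ maze.move(dir=west)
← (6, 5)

→ maze.sense(dir=south)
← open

→ stack.push(x=south)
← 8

→ maze.move(dir=south)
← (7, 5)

→ maze.sense(dir=west)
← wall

→ stack.pop()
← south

→ maze.move(dir=north)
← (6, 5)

→ stack.pop()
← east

→ maze.move(dir=west)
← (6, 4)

→ maze.sense(dir=west)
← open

→ stack.push(x=west)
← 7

→ maze.move(dir=west)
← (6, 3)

→ maze.sense(dir=south)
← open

→ stack.push(x=south)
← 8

→ maze.move(dir=south)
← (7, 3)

→ maze.sense(dir=west)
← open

→ stack.push(x=west)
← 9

→ maze.move(dir=west)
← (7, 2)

→ maze.sense(dir=north)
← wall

→ maze.sense(dir=west)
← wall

→ stack.pop()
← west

→ maze.move(dir=east)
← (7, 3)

→ stack.pop()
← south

→ maze.move(dir=north)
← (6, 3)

→ maze.sense(dir=north)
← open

→ stack.push(x=north)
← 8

→ maze.move(dir=north)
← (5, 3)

→ maze.sense(dir=north)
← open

→ stack.push(x=north)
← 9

→ maze.move(dir=north)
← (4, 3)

→ maze.sense(dir=north)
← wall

→ maze.sense(dir=west)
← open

→ stack.push(x=west)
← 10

→ maze.move(dir=west)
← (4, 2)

→ maze.sense(dir=south)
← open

→ stack.push(x=south)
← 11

→ maze.move(dir=south)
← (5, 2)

→ maze.sense(dir=west)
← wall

→ stack.pop()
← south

→ maze.move(dir=north)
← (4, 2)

→ maze.sense(dir=north)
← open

→ stack.push(x=north)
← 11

→ maze.move(dir=north)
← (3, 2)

→ maze.sense(dir=north)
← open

→ stack.push(x=north)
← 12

→ maze.move(dir=north)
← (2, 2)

→ maze.sense(dir=east)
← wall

→ maze.sense(dir=north)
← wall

→ maze.sense(dir=west)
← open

→ stack.push(x=west)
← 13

→ maze.move(dir=west)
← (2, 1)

→ maze.sense(dir=south)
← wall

→ maze.sense(dir=north)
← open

→ stack.push(x=north)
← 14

→ maze.move(dir=north)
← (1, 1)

→ maze.sense(dir=north)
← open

→ stack.push(x=north)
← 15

→ maze.move(dir=north)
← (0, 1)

→ maze.sense(dir=east)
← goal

→ maze.move(dir=east)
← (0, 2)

Answer: (0, 2)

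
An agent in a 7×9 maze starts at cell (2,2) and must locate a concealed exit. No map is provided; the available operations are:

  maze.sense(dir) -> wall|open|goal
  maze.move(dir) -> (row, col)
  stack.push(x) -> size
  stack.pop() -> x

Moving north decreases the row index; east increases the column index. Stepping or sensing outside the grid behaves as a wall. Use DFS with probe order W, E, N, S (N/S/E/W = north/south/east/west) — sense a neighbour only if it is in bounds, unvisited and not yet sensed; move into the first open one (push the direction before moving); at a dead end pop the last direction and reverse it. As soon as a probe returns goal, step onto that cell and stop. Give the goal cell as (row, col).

~$ maze.sense west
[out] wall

~$ maze.sense east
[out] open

~$ stack.push east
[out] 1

~$ maze.move east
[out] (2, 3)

~$ maze.sense east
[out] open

~$ stack.push east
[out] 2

~$ maze.move east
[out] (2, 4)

~$ maze.sense east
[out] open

~$ stack.push east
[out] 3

~$ maze.move east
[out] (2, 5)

~$ maze.sense east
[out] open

~$ stack.push east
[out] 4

~$ maze.move east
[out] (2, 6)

~$ maze.sense east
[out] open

~$ stack.push east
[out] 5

~$ maze.move east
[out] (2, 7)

~$ maze.sense east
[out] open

~$ stack.push east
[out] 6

~$ maze.move east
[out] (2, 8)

~$ maze.sense north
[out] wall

~$ maze.sense south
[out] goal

~$ maze.move south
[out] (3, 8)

Answer: (3, 8)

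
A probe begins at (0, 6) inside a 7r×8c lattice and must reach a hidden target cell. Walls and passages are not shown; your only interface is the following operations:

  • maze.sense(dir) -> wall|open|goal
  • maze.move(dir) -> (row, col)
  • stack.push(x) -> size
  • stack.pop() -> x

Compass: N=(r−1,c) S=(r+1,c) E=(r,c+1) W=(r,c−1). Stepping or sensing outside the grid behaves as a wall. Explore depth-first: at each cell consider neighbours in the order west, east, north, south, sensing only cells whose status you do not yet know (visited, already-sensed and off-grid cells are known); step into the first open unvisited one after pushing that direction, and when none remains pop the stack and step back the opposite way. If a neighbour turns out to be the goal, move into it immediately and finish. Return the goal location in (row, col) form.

I use maze.sense on dir→west, which returns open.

I invoke stack.push on x→west, — result: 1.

Now I run maze.move on dir→west, giving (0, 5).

Using maze.sense on dir→west, — result: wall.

I try maze.sense on dir→south, — result: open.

I run stack.push on x→south, — result: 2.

Invoking maze.move on dir→south, and get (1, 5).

Now I run maze.sense on dir→west, : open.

Invoking stack.push on x→west, giving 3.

I invoke maze.move on dir→west, which returns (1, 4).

Using maze.sense on dir→west, yielding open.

I try stack.push on x→west, and see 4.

Invoking maze.move on dir→west, giving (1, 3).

Next I call maze.sense on dir→west, and see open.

Using stack.push on x→west, : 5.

Using maze.move on dir→west, and get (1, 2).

I use maze.sense on dir→west, giving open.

Invoking stack.push on x→west, and see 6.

I run maze.move on dir→west, → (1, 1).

Next I call maze.sense on dir→west, yielding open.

I use stack.push on x→west, → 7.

Calling maze.move on dir→west, and observe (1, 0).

I call maze.sense on dir→north, giving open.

I call stack.push on x→north, — result: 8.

I run maze.move on dir→north, and see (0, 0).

Invoking maze.sense on dir→east, giving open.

I call stack.push on x→east, giving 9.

Then maze.move on dir→east, : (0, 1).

Next I call maze.sense on dir→east, and see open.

I use stack.push on x→east, which returns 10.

I use maze.move on dir→east, which returns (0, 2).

I invoke maze.sense on dir→east, — result: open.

Now I run stack.push on x→east, : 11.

I call maze.move on dir→east, giving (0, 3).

Next I call stack.pop(), giving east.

I use maze.move on dir→west, — result: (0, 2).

I call stack.pop, which returns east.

Now I run maze.move on dir→west, and observe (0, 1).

I use stack.pop(), and see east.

Calling maze.move on dir→west, : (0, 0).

I run stack.pop(), : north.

Using maze.move on dir→south, yielding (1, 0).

Then maze.sense on dir→south, : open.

Then stack.push on x→south, — result: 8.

Calling maze.move on dir→south, and get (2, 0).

Now I run maze.sense on dir→east, yielding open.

I run stack.push on x→east, and see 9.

I invoke maze.move on dir→east, giving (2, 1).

Invoking maze.sense on dir→east, yielding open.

I call stack.push on x→east, giving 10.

Using maze.move on dir→east, — result: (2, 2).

I try maze.sense on dir→east, — result: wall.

I call maze.sense on dir→south, and see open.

Now I run stack.push on x→south, → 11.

I invoke maze.move on dir→south, and observe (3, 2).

Now I run maze.sense on dir→west, which returns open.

I invoke stack.push on x→west, → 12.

I invoke maze.move on dir→west, : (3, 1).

I use maze.sense on dir→west, and get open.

Calling stack.push on x→west, — result: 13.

I call maze.move on dir→west, giving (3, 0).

Next I call maze.sense on dir→south, — result: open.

I invoke stack.push on x→south, and observe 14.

I try maze.move on dir→south, : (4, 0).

Using maze.sense on dir→east, and get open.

Now I run stack.push on x→east, which returns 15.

I call maze.move on dir→east, → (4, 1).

I invoke maze.sense on dir→east, giving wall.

I call maze.sense on dir→south, yielding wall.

Invoking stack.pop, → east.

Calling maze.move on dir→west, → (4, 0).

I try maze.sense on dir→south, and see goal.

I run maze.move on dir→south, — result: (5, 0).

Answer: (5, 0)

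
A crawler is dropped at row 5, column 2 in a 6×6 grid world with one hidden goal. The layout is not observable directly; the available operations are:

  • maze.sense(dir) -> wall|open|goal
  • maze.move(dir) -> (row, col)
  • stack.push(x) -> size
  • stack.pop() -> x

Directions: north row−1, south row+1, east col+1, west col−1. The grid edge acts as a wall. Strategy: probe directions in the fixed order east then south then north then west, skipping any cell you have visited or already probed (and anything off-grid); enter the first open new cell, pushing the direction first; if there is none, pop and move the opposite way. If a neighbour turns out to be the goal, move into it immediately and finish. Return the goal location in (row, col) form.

$ sense east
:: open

$ push east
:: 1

$ move east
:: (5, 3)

$ sense east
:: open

$ push east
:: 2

$ move east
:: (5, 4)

$ sense east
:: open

$ push east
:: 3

$ move east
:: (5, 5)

$ sense north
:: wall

$ pop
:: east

$ move west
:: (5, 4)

$ sense north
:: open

$ push north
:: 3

$ move north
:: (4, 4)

$ sense north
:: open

$ push north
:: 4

$ move north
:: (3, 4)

$ sense east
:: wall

$ sense north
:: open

$ push north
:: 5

$ move north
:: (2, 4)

$ sense east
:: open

$ push east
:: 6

$ move east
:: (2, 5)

$ sense north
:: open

$ push north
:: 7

$ move north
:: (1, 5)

$ sense north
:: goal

$ move north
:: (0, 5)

Answer: (0, 5)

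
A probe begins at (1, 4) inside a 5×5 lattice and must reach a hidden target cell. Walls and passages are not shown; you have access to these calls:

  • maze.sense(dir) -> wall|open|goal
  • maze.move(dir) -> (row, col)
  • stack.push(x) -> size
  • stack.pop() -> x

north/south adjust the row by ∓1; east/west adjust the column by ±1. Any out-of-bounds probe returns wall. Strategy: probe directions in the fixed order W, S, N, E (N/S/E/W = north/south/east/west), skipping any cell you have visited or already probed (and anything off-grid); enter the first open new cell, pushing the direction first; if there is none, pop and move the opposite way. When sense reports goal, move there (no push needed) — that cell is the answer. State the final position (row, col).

! maze.sense(dir='west') == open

! stack.push(x='west') == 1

! maze.move(dir='west') == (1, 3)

! maze.sense(dir='west') == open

! stack.push(x='west') == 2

! maze.move(dir='west') == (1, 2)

! maze.sense(dir='west') == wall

! maze.sense(dir='south') == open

! stack.push(x='south') == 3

! maze.move(dir='south') == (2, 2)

! maze.sense(dir='west') == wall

! maze.sense(dir='south') == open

! stack.push(x='south') == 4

! maze.move(dir='south') == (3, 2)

! maze.sense(dir='west') == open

! stack.push(x='west') == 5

! maze.move(dir='west') == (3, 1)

! maze.sense(dir='west') == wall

! maze.sense(dir='south') == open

! stack.push(x='south') == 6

! maze.move(dir='south') == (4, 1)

! maze.sense(dir='west') == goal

! maze.move(dir='west') == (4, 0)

Answer: (4, 0)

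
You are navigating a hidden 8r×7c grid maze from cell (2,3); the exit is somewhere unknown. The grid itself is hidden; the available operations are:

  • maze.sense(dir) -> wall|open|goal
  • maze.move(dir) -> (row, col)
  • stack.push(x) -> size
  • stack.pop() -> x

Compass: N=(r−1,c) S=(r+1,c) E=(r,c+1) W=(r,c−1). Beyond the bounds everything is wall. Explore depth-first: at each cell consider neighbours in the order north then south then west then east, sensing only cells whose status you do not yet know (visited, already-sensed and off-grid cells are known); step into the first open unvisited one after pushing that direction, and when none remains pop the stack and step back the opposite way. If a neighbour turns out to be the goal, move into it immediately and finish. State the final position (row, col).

Act: maze.sense[dir: north]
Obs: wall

Act: maze.sense[dir: south]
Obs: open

Act: stack.push[x: south]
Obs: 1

Act: maze.move[dir: south]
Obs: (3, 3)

Act: maze.sense[dir: south]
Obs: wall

Act: maze.sense[dir: west]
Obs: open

Act: stack.push[x: west]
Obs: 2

Act: maze.move[dir: west]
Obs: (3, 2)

Act: maze.sense[dir: north]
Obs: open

Act: stack.push[x: north]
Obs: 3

Act: maze.move[dir: north]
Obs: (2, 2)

Act: maze.sense[dir: north]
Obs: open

Act: stack.push[x: north]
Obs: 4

Act: maze.move[dir: north]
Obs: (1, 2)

Act: maze.sense[dir: north]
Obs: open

Act: stack.push[x: north]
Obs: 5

Act: maze.move[dir: north]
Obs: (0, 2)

Act: maze.sense[dir: west]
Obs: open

Act: stack.push[x: west]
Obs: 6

Act: maze.move[dir: west]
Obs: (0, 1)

Act: maze.sense[dir: south]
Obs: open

Act: stack.push[x: south]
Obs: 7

Act: maze.move[dir: south]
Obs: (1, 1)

Act: maze.sense[dir: south]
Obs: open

Act: stack.push[x: south]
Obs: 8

Act: maze.move[dir: south]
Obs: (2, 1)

Act: maze.sense[dir: south]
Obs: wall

Act: maze.sense[dir: west]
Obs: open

Act: stack.push[x: west]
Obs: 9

Act: maze.move[dir: west]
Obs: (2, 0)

Act: maze.sense[dir: north]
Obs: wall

Act: maze.sense[dir: south]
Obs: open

Act: stack.push[x: south]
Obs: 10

Act: maze.move[dir: south]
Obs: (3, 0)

Act: maze.sense[dir: south]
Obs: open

Act: stack.push[x: south]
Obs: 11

Act: maze.move[dir: south]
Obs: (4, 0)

Act: maze.sense[dir: south]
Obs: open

Act: stack.push[x: south]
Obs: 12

Act: maze.move[dir: south]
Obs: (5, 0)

Act: maze.sense[dir: south]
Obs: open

Act: stack.push[x: south]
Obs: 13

Act: maze.move[dir: south]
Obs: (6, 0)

Act: maze.sense[dir: south]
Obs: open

Act: stack.push[x: south]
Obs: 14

Act: maze.move[dir: south]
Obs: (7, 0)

Act: maze.sense[dir: east]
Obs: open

Act: stack.push[x: east]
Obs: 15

Act: maze.move[dir: east]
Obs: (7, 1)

Act: maze.sense[dir: north]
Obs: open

Act: stack.push[x: north]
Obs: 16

Act: maze.move[dir: north]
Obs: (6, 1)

Act: maze.sense[dir: north]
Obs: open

Act: stack.push[x: north]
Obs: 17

Act: maze.move[dir: north]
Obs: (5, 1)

Act: maze.sense[dir: north]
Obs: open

Act: stack.push[x: north]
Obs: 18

Act: maze.move[dir: north]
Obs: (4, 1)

Act: maze.sense[dir: east]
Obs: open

Act: stack.push[x: east]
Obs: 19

Act: maze.move[dir: east]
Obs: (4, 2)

Act: maze.sense[dir: south]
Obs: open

Act: stack.push[x: south]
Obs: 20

Act: maze.move[dir: south]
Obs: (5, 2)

Act: maze.sense[dir: south]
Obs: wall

Act: maze.sense[dir: east]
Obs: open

Act: stack.push[x: east]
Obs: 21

Act: maze.move[dir: east]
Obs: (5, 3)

Act: maze.sense[dir: south]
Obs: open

Act: stack.push[x: south]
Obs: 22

Act: maze.move[dir: south]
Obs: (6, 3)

Act: maze.sense[dir: south]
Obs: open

Act: stack.push[x: south]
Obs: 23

Act: maze.move[dir: south]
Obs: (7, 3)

Act: maze.sense[dir: west]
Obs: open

Act: stack.push[x: west]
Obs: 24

Act: maze.move[dir: west]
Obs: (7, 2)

Act: stack.pop[]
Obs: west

Act: maze.move[dir: east]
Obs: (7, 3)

Act: maze.sense[dir: east]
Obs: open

Act: stack.push[x: east]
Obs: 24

Act: maze.move[dir: east]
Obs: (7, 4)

Act: maze.sense[dir: north]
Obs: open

Act: stack.push[x: north]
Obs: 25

Act: maze.move[dir: north]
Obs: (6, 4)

Act: maze.sense[dir: north]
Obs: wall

Act: maze.sense[dir: east]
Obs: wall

Act: stack.pop[]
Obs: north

Act: maze.move[dir: south]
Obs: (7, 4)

Act: maze.sense[dir: east]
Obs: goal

Act: maze.move[dir: east]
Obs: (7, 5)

Answer: (7, 5)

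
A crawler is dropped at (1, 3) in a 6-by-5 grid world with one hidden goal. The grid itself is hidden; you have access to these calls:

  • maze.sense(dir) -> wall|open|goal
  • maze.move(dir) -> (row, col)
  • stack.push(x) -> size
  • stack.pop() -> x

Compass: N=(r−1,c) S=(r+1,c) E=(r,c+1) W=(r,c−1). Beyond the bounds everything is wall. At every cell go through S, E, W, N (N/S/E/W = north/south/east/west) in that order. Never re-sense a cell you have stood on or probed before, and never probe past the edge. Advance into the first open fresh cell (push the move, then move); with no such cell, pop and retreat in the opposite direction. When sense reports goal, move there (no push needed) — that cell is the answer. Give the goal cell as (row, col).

Do: maze.sense[dir=south]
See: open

Do: stack.push[x=south]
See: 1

Do: maze.move[dir=south]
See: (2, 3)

Do: maze.sense[dir=south]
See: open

Do: stack.push[x=south]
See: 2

Do: maze.move[dir=south]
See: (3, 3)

Do: maze.sense[dir=south]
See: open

Do: stack.push[x=south]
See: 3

Do: maze.move[dir=south]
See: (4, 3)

Do: maze.sense[dir=south]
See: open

Do: stack.push[x=south]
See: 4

Do: maze.move[dir=south]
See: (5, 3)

Do: maze.sense[dir=east]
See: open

Do: stack.push[x=east]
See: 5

Do: maze.move[dir=east]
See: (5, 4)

Do: maze.sense[dir=north]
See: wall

Do: stack.pop[]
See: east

Do: maze.move[dir=west]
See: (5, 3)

Do: maze.sense[dir=west]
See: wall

Do: stack.pop[]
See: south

Do: maze.move[dir=north]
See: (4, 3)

Do: maze.sense[dir=west]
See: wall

Do: stack.pop[]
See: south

Do: maze.move[dir=north]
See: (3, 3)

Do: maze.sense[dir=east]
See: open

Do: stack.push[x=east]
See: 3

Do: maze.move[dir=east]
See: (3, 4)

Do: maze.sense[dir=north]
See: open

Do: stack.push[x=north]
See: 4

Do: maze.move[dir=north]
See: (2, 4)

Do: maze.sense[dir=north]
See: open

Do: stack.push[x=north]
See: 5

Do: maze.move[dir=north]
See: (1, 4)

Do: maze.sense[dir=north]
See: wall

Do: stack.pop[]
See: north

Do: maze.move[dir=south]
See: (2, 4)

Do: stack.pop[]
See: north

Do: maze.move[dir=south]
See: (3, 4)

Do: stack.pop[]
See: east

Do: maze.move[dir=west]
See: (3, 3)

Do: maze.sense[dir=west]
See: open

Do: stack.push[x=west]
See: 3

Do: maze.move[dir=west]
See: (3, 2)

Do: maze.sense[dir=west]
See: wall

Do: maze.sense[dir=north]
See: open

Do: stack.push[x=north]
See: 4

Do: maze.move[dir=north]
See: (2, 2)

Do: maze.sense[dir=west]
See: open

Do: stack.push[x=west]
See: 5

Do: maze.move[dir=west]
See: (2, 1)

Do: maze.sense[dir=west]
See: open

Do: stack.push[x=west]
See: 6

Do: maze.move[dir=west]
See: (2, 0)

Do: maze.sense[dir=south]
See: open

Do: stack.push[x=south]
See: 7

Do: maze.move[dir=south]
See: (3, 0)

Do: maze.sense[dir=south]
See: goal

Do: maze.move[dir=south]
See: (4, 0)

Answer: (4, 0)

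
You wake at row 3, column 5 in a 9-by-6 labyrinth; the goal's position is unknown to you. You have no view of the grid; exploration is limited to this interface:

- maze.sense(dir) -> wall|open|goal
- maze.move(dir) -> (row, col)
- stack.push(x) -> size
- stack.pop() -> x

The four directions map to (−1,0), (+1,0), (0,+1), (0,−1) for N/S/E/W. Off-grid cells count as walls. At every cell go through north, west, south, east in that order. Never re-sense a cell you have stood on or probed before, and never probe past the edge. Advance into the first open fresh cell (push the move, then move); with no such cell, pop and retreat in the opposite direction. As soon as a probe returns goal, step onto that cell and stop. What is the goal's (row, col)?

I try sense(dir='north'), : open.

Calling push(x='north'), — result: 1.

Using move(dir='north'), : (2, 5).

I invoke sense(dir='north'), yielding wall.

Calling sense(dir='west'), and observe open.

Using push(x='west'), and get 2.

Now I run move(dir='west'), yielding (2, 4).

I use sense(dir='north'), — result: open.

Then push(x='north'), → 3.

I invoke move(dir='north'), and observe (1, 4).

I run sense(dir='north'), which returns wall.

I call sense(dir='west'), and observe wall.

I invoke pop, : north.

Now I run move(dir='south'), and observe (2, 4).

I try sense(dir='west'), — result: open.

I use push(x='west'), — result: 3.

I run move(dir='west'), which returns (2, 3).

I use sense(dir='west'), yielding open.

I use push(x='west'), — result: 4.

I invoke move(dir='west'), which returns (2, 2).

I try sense(dir='north'), giving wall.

I run sense(dir='west'), which returns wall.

I use sense(dir='south'), and observe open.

Now I run push(x='south'), giving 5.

I run move(dir='south'), and get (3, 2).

I run sense(dir='west'), yielding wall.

Next I call sense(dir='south'), — result: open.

I use push(x='south'), which returns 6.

I invoke move(dir='south'), giving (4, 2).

Next I call sense(dir='west'), yielding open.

I call push(x='west'), giving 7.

I use move(dir='west'), — result: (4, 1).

I call sense(dir='west'), and see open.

Then push(x='west'), yielding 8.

Now I run move(dir='west'), yielding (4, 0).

I use sense(dir='north'), yielding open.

I use push(x='north'), and see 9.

I try move(dir='north'), : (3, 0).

I use sense(dir='north'), yielding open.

I use push(x='north'), → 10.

I use move(dir='north'), → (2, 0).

Invoking sense(dir='north'), yielding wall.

I try pop, — result: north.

Now I run move(dir='south'), and get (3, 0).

I invoke pop(), and observe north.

Next I call move(dir='south'), and see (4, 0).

I call sense(dir='south'), and get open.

Now I run push(x='south'), giving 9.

Then move(dir='south'), giving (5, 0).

Now I run sense(dir='south'), yielding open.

Then push(x='south'), and observe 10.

I use move(dir='south'), and observe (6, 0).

Calling sense(dir='south'), and see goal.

I call move(dir='south'), yielding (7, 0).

Answer: (7, 0)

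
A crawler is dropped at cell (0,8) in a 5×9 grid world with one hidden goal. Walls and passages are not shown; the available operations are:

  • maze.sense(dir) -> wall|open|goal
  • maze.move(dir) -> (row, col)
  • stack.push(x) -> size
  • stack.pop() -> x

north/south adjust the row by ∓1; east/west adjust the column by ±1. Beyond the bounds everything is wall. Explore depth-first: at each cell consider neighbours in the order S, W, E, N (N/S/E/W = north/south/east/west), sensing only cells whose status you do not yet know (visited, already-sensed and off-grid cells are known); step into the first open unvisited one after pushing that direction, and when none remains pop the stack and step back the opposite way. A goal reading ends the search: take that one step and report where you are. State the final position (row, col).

Invoking maze.sense on dir: south, and get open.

I invoke stack.push on x: south, : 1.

Then maze.move on dir: south, — result: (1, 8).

I use maze.sense on dir: south, and see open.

I run stack.push on x: south, and see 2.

I use maze.move on dir: south, and observe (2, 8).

Using maze.sense on dir: south, and get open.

Then stack.push on x: south, → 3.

I use maze.move on dir: south, and see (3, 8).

I run maze.sense on dir: south, giving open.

Invoking stack.push on x: south, and get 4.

Next I call maze.move on dir: south, and get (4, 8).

I use maze.sense on dir: west, : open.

Now I run stack.push on x: west, : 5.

Now I run maze.move on dir: west, giving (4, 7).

I call maze.sense on dir: west, and get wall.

Next I call maze.sense on dir: north, yielding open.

Now I run stack.push on x: north, : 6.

Invoking maze.move on dir: north, and see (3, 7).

I invoke maze.sense on dir: west, — result: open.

I run stack.push on x: west, yielding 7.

I try maze.move on dir: west, and see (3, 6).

Using maze.sense on dir: west, and observe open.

I use stack.push on x: west, which returns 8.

I run maze.move on dir: west, yielding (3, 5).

I try maze.sense on dir: south, and observe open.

Invoking stack.push on x: south, — result: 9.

I call maze.move on dir: south, and get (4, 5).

Next I call maze.sense on dir: west, which returns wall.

Now I run stack.pop(), → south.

Then maze.move on dir: north, giving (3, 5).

I run maze.sense on dir: west, : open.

I invoke stack.push on x: west, and see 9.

Then maze.move on dir: west, yielding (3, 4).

I call maze.sense on dir: west, → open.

Next I call stack.push on x: west, which returns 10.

I run maze.move on dir: west, → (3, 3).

I invoke maze.sense on dir: south, which returns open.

Invoking stack.push on x: south, — result: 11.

I run maze.move on dir: south, and get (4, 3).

I call maze.sense on dir: west, → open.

Then stack.push on x: west, and get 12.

I use maze.move on dir: west, → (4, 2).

Using maze.sense on dir: west, and see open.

Using stack.push on x: west, giving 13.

Now I run maze.move on dir: west, and see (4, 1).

I invoke maze.sense on dir: west, which returns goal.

Now I run maze.move on dir: west, which returns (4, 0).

Answer: (4, 0)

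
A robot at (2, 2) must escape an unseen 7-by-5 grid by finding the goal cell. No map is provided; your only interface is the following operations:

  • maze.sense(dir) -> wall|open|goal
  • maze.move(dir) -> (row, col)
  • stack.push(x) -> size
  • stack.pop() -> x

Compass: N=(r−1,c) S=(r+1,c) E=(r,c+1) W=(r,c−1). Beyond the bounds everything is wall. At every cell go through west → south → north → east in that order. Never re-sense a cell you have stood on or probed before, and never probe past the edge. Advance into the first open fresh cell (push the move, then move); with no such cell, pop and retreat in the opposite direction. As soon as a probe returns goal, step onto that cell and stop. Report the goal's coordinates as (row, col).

>>> sense dir=west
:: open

>>> push x=west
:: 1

>>> move dir=west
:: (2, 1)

>>> sense dir=west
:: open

>>> push x=west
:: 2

>>> move dir=west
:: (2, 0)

>>> sense dir=south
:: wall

>>> sense dir=north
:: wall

>>> pop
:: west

>>> move dir=east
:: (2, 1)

>>> sense dir=south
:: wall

>>> sense dir=north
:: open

>>> push x=north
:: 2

>>> move dir=north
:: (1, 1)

>>> sense dir=north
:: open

>>> push x=north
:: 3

>>> move dir=north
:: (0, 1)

>>> sense dir=west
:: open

>>> push x=west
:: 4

>>> move dir=west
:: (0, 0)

>>> pop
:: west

>>> move dir=east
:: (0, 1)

>>> sense dir=east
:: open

>>> push x=east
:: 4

>>> move dir=east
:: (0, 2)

>>> sense dir=south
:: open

>>> push x=south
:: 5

>>> move dir=south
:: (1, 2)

>>> sense dir=east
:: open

>>> push x=east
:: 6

>>> move dir=east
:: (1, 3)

>>> sense dir=south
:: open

>>> push x=south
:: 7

>>> move dir=south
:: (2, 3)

>>> sense dir=south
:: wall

>>> sense dir=east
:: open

>>> push x=east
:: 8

>>> move dir=east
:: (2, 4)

>>> sense dir=south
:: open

>>> push x=south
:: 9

>>> move dir=south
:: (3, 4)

>>> sense dir=south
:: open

>>> push x=south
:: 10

>>> move dir=south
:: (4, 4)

>>> sense dir=west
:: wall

>>> sense dir=south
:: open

>>> push x=south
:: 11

>>> move dir=south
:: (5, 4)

>>> sense dir=west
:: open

>>> push x=west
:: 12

>>> move dir=west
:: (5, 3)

>>> sense dir=west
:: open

>>> push x=west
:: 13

>>> move dir=west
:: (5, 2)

>>> sense dir=west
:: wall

>>> sense dir=south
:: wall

>>> sense dir=north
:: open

>>> push x=north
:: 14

>>> move dir=north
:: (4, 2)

>>> sense dir=west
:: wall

>>> sense dir=north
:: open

>>> push x=north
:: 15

>>> move dir=north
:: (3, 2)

>>> pop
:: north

>>> move dir=south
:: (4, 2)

>>> pop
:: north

>>> move dir=south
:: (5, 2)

>>> pop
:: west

>>> move dir=east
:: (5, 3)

>>> sense dir=south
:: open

>>> push x=south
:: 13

>>> move dir=south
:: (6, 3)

>>> sense dir=east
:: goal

>>> move dir=east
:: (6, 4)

Answer: (6, 4)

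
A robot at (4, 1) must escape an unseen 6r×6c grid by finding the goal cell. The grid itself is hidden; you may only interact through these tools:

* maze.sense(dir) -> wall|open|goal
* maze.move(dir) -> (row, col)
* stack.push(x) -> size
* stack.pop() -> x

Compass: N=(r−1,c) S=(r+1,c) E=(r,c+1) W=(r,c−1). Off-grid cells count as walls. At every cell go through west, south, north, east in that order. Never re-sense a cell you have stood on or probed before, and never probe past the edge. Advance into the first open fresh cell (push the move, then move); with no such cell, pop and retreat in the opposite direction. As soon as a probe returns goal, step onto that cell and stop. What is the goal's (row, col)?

# 1. sense(dir=west) ~> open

# 2. push(x=west) ~> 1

# 3. move(dir=west) ~> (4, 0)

# 4. sense(dir=south) ~> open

# 5. push(x=south) ~> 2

# 6. move(dir=south) ~> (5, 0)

# 7. sense(dir=east) ~> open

# 8. push(x=east) ~> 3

# 9. move(dir=east) ~> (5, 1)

# 10. sense(dir=east) ~> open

# 11. push(x=east) ~> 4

# 12. move(dir=east) ~> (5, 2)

# 13. sense(dir=north) ~> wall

# 14. sense(dir=east) ~> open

# 15. push(x=east) ~> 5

# 16. move(dir=east) ~> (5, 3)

# 17. sense(dir=north) ~> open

# 18. push(x=north) ~> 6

# 19. move(dir=north) ~> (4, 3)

# 20. sense(dir=north) ~> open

# 21. push(x=north) ~> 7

# 22. move(dir=north) ~> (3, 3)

# 23. sense(dir=west) ~> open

# 24. push(x=west) ~> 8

# 25. move(dir=west) ~> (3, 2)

# 26. sense(dir=west) ~> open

# 27. push(x=west) ~> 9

# 28. move(dir=west) ~> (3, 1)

# 29. sense(dir=west) ~> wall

# 30. sense(dir=north) ~> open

# 31. push(x=north) ~> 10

# 32. move(dir=north) ~> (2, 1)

# 33. sense(dir=west) ~> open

# 34. push(x=west) ~> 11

# 35. move(dir=west) ~> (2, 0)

# 36. sense(dir=north) ~> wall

# 37. pop() ~> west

# 38. move(dir=east) ~> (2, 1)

# 39. sense(dir=north) ~> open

# 40. push(x=north) ~> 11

# 41. move(dir=north) ~> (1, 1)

# 42. sense(dir=north) ~> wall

# 43. sense(dir=east) ~> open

# 44. push(x=east) ~> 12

# 45. move(dir=east) ~> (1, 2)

# 46. sense(dir=south) ~> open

# 47. push(x=south) ~> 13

# 48. move(dir=south) ~> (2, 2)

# 49. sense(dir=east) ~> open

# 50. push(x=east) ~> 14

# 51. move(dir=east) ~> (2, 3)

# 52. sense(dir=north) ~> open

# 53. push(x=north) ~> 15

# 54. move(dir=north) ~> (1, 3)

# 55. sense(dir=north) ~> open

# 56. push(x=north) ~> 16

# 57. move(dir=north) ~> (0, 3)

# 58. sense(dir=west) ~> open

# 59. push(x=west) ~> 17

# 60. move(dir=west) ~> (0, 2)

# 61. pop() ~> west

# 62. move(dir=east) ~> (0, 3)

# 63. sense(dir=east) ~> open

# 64. push(x=east) ~> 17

# 65. move(dir=east) ~> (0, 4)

# 66. sense(dir=south) ~> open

# 67. push(x=south) ~> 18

# 68. move(dir=south) ~> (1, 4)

# 69. sense(dir=south) ~> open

# 70. push(x=south) ~> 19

# 71. move(dir=south) ~> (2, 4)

# 72. sense(dir=south) ~> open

# 73. push(x=south) ~> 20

# 74. move(dir=south) ~> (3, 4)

# 75. sense(dir=south) ~> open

# 76. push(x=south) ~> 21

# 77. move(dir=south) ~> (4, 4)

# 78. sense(dir=south) ~> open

# 79. push(x=south) ~> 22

# 80. move(dir=south) ~> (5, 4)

# 81. sense(dir=east) ~> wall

# 82. pop() ~> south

# 83. move(dir=north) ~> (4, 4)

# 84. sense(dir=east) ~> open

# 85. push(x=east) ~> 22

# 86. move(dir=east) ~> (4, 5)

# 87. sense(dir=north) ~> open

# 88. push(x=north) ~> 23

# 89. move(dir=north) ~> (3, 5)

# 90. sense(dir=north) ~> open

# 91. push(x=north) ~> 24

# 92. move(dir=north) ~> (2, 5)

# 93. sense(dir=north) ~> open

# 94. push(x=north) ~> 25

# 95. move(dir=north) ~> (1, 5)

# 96. sense(dir=north) ~> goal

# 97. move(dir=north) ~> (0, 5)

Answer: (0, 5)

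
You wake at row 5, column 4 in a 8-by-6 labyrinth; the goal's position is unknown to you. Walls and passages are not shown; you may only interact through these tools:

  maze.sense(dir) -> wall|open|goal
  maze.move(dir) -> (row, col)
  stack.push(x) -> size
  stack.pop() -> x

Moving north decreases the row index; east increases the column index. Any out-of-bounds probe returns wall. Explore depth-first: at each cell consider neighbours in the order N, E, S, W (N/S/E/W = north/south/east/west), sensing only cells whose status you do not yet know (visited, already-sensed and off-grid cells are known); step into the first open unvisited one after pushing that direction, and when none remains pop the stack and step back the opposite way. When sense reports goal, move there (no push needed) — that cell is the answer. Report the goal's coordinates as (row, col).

~$ maze.sense north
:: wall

~$ maze.sense east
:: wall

~$ maze.sense south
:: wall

~$ maze.sense west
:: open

~$ stack.push west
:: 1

~$ maze.move west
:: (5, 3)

~$ maze.sense north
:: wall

~$ maze.sense south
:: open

~$ stack.push south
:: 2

~$ maze.move south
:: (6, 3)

~$ maze.sense south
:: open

~$ stack.push south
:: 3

~$ maze.move south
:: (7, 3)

~$ maze.sense east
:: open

~$ stack.push east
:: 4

~$ maze.move east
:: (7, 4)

~$ maze.sense east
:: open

~$ stack.push east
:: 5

~$ maze.move east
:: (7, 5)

~$ maze.sense north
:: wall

~$ stack.pop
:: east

~$ maze.move west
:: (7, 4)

~$ stack.pop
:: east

~$ maze.move west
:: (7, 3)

~$ maze.sense west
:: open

~$ stack.push west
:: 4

~$ maze.move west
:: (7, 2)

~$ maze.sense north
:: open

~$ stack.push north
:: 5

~$ maze.move north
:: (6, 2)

~$ maze.sense north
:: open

~$ stack.push north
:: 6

~$ maze.move north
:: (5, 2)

~$ maze.sense north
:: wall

~$ maze.sense west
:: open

~$ stack.push west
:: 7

~$ maze.move west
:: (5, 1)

~$ maze.sense north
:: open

~$ stack.push north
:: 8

~$ maze.move north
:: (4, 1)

~$ maze.sense north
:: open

~$ stack.push north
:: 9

~$ maze.move north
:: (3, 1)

~$ maze.sense north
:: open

~$ stack.push north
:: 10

~$ maze.move north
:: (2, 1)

~$ maze.sense north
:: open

~$ stack.push north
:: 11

~$ maze.move north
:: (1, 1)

~$ maze.sense north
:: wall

~$ maze.sense east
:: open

~$ stack.push east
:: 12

~$ maze.move east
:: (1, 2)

~$ maze.sense north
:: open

~$ stack.push north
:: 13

~$ maze.move north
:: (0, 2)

~$ maze.sense east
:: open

~$ stack.push east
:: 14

~$ maze.move east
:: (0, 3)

~$ maze.sense east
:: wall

~$ maze.sense south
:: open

~$ stack.push south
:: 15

~$ maze.move south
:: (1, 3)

~$ maze.sense east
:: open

~$ stack.push east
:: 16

~$ maze.move east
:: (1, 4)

~$ maze.sense east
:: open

~$ stack.push east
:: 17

~$ maze.move east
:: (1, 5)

~$ maze.sense north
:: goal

~$ maze.move north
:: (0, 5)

Answer: (0, 5)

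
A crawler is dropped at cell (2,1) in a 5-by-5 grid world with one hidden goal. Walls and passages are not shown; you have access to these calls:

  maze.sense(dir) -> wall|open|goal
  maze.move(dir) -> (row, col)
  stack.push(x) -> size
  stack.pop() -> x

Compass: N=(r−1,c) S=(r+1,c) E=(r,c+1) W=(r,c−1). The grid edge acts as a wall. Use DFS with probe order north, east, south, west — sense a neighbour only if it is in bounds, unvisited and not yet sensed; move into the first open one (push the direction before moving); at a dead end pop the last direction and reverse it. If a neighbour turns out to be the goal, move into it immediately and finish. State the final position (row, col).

==> maze.sense(dir→north)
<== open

==> stack.push(x→north)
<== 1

==> maze.move(dir→north)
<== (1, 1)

==> maze.sense(dir→north)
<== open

==> stack.push(x→north)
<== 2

==> maze.move(dir→north)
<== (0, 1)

==> maze.sense(dir→east)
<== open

==> stack.push(x→east)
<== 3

==> maze.move(dir→east)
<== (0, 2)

==> maze.sense(dir→east)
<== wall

==> maze.sense(dir→south)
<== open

==> stack.push(x→south)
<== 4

==> maze.move(dir→south)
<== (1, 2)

==> maze.sense(dir→east)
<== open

==> stack.push(x→east)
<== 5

==> maze.move(dir→east)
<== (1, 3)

==> maze.sense(dir→east)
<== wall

==> maze.sense(dir→south)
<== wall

==> stack.pop()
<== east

==> maze.move(dir→west)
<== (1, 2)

==> maze.sense(dir→south)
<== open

==> stack.push(x→south)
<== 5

==> maze.move(dir→south)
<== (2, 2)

==> maze.sense(dir→south)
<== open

==> stack.push(x→south)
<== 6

==> maze.move(dir→south)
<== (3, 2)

==> maze.sense(dir→east)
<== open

==> stack.push(x→east)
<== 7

==> maze.move(dir→east)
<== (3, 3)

==> maze.sense(dir→east)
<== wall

==> maze.sense(dir→south)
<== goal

==> maze.move(dir→south)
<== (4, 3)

Answer: (4, 3)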